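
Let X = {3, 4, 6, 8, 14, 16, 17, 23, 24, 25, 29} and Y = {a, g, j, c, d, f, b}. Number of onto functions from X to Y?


n = |X| = 11, k = |Y| = 7. Surjections via inclusion-exclusion:
S(n,k) = Σ(-1)^i × C(k,i) × (k-i)^n, i=0 to k
i=0: (-1)^0×C(7,0)×7^11 = 1977326743
i=1: (-1)^1×C(7,1)×6^11 = -2539579392
i=2: (-1)^2×C(7,2)×5^11 = 1025390625
i=3: (-1)^3×C(7,3)×4^11 = -146800640
i=4: (-1)^4×C(7,4)×3^11 = 6200145
i=5: (-1)^5×C(7,5)×2^11 = -43008
i=6: (-1)^6×C(7,6)×1^11 = 7
i=7: (-1)^7×C(7,7)×0^11 = 0
Total = 322494480

Number of surjections = 322494480


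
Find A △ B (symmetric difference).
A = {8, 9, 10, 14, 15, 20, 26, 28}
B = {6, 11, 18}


A △ B = (A \ B) ∪ (B \ A) = elements in exactly one of A or B
A \ B = {8, 9, 10, 14, 15, 20, 26, 28}
B \ A = {6, 11, 18}
A △ B = {6, 8, 9, 10, 11, 14, 15, 18, 20, 26, 28}

A △ B = {6, 8, 9, 10, 11, 14, 15, 18, 20, 26, 28}


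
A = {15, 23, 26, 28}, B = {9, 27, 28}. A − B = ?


A \ B = elements in A but not in B
A = {15, 23, 26, 28}
B = {9, 27, 28}
Remove from A any elements in B
A \ B = {15, 23, 26}

A \ B = {15, 23, 26}


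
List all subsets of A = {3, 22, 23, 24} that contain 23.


A subset of A contains 23 iff the remaining 3 elements form any subset of A \ {23}.
Count: 2^(n-1) = 2^3 = 8
Subsets containing 23: {23}, {3, 23}, {22, 23}, {23, 24}, {3, 22, 23}, {3, 23, 24}, {22, 23, 24}, {3, 22, 23, 24}

Subsets containing 23 (8 total): {23}, {3, 23}, {22, 23}, {23, 24}, {3, 22, 23}, {3, 23, 24}, {22, 23, 24}, {3, 22, 23, 24}


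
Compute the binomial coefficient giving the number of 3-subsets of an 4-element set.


C(n,k) = n! / (k!(n-k)!)
C(4,3) = 4! / (3!1!)
= 4

C(4,3) = 4


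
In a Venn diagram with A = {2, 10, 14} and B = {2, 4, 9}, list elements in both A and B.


A = {2, 10, 14}
B = {2, 4, 9}
Region: in both A and B
Elements: {2}

Elements in both A and B: {2}


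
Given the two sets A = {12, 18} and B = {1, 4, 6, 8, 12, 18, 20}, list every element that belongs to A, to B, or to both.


A ∪ B = all elements in A or B (or both)
A = {12, 18}
B = {1, 4, 6, 8, 12, 18, 20}
A ∪ B = {1, 4, 6, 8, 12, 18, 20}

A ∪ B = {1, 4, 6, 8, 12, 18, 20}


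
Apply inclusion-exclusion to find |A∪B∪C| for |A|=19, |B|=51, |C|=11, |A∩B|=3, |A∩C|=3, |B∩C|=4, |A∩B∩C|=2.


|A∪B∪C| = |A|+|B|+|C| - |A∩B|-|A∩C|-|B∩C| + |A∩B∩C|
= 19+51+11 - 3-3-4 + 2
= 81 - 10 + 2
= 73

|A ∪ B ∪ C| = 73


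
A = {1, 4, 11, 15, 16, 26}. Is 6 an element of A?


A = {1, 4, 11, 15, 16, 26}
Checking if 6 is in A
6 is not in A → False

6 ∉ A


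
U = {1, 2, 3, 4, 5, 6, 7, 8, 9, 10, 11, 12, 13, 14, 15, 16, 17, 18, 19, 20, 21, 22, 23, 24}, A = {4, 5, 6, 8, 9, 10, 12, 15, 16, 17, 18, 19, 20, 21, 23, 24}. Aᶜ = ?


Aᶜ = U \ A = elements in U but not in A
U = {1, 2, 3, 4, 5, 6, 7, 8, 9, 10, 11, 12, 13, 14, 15, 16, 17, 18, 19, 20, 21, 22, 23, 24}
A = {4, 5, 6, 8, 9, 10, 12, 15, 16, 17, 18, 19, 20, 21, 23, 24}
Aᶜ = {1, 2, 3, 7, 11, 13, 14, 22}

Aᶜ = {1, 2, 3, 7, 11, 13, 14, 22}


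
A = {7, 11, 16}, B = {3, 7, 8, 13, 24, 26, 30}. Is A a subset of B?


A ⊆ B means every element of A is in B.
Elements in A not in B: {11, 16}
So A ⊄ B.

No, A ⊄ B


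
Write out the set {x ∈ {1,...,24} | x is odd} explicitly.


Checking each candidate:
Condition: odd numbers in {1,...,24}
Result = {1, 3, 5, 7, 9, 11, 13, 15, 17, 19, 21, 23}

{1, 3, 5, 7, 9, 11, 13, 15, 17, 19, 21, 23}


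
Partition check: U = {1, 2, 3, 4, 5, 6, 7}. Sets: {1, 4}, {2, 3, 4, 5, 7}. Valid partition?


A partition requires: (1) non-empty parts, (2) pairwise disjoint, (3) union = U
Parts: {1, 4}, {2, 3, 4, 5, 7}
Union of parts: {1, 2, 3, 4, 5, 7}
U = {1, 2, 3, 4, 5, 6, 7}
All non-empty? True
Pairwise disjoint? False
Covers U? False

No, not a valid partition


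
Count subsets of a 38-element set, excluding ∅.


Total subsets = 2^n = 2^38 = 274877906944
Non-empty subsets exclude the empty set: 2^n - 1
= 274877906944 - 1
= 274877906943

Number of non-empty subsets = 274877906943


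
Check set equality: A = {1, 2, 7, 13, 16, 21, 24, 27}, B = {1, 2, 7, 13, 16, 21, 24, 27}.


Two sets are equal iff they have exactly the same elements.
A = {1, 2, 7, 13, 16, 21, 24, 27}
B = {1, 2, 7, 13, 16, 21, 24, 27}
Same elements → A = B

Yes, A = B


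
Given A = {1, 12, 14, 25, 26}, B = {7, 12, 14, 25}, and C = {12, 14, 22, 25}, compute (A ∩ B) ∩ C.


A ∩ B = {12, 14, 25}
(A ∩ B) ∩ C = {12, 14, 25}

A ∩ B ∩ C = {12, 14, 25}


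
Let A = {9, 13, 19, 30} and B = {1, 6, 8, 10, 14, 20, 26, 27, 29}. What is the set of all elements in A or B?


A ∪ B = all elements in A or B (or both)
A = {9, 13, 19, 30}
B = {1, 6, 8, 10, 14, 20, 26, 27, 29}
A ∪ B = {1, 6, 8, 9, 10, 13, 14, 19, 20, 26, 27, 29, 30}

A ∪ B = {1, 6, 8, 9, 10, 13, 14, 19, 20, 26, 27, 29, 30}


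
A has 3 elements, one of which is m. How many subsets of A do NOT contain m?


Subsets of A avoiding m are subsets of A \ {m}, which has 2 elements.
Count = 2^(n-1) = 2^2
= 4

Number of subsets avoiding m = 4


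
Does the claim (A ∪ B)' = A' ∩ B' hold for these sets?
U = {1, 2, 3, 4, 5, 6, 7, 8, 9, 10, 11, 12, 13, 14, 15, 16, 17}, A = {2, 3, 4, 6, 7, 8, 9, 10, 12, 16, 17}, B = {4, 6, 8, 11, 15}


LHS: A ∪ B = {2, 3, 4, 6, 7, 8, 9, 10, 11, 12, 15, 16, 17}
(A ∪ B)' = U \ (A ∪ B) = {1, 5, 13, 14}
A' = {1, 5, 11, 13, 14, 15}, B' = {1, 2, 3, 5, 7, 9, 10, 12, 13, 14, 16, 17}
Claimed RHS: A' ∩ B' = {1, 5, 13, 14}
Identity is VALID: LHS = RHS = {1, 5, 13, 14} ✓

Identity is valid. (A ∪ B)' = A' ∩ B' = {1, 5, 13, 14}


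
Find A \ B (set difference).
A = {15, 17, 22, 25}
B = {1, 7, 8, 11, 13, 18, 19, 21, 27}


A \ B = elements in A but not in B
A = {15, 17, 22, 25}
B = {1, 7, 8, 11, 13, 18, 19, 21, 27}
Remove from A any elements in B
A \ B = {15, 17, 22, 25}

A \ B = {15, 17, 22, 25}


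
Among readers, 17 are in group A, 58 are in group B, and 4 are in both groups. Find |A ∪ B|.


|A ∪ B| = |A| + |B| - |A ∩ B|
= 17 + 58 - 4
= 71

|A ∪ B| = 71


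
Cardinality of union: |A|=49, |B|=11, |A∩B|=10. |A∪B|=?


|A ∪ B| = |A| + |B| - |A ∩ B|
= 49 + 11 - 10
= 50

|A ∪ B| = 50


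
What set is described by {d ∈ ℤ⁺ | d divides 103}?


Checking each candidate:
Condition: positive divisors of 103
Result = {1, 103}

{1, 103}


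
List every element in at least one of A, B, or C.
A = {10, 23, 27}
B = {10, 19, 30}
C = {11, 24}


A ∪ B = {10, 19, 23, 27, 30}
(A ∪ B) ∪ C = {10, 11, 19, 23, 24, 27, 30}

A ∪ B ∪ C = {10, 11, 19, 23, 24, 27, 30}


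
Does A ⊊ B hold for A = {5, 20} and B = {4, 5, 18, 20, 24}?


A ⊂ B requires: A ⊆ B AND A ≠ B.
A ⊆ B? Yes
A = B? No
A ⊂ B: Yes (A is a proper subset of B)

Yes, A ⊂ B


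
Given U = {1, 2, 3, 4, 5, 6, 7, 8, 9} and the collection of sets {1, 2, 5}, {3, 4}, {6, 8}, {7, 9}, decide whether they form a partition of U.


A partition requires: (1) non-empty parts, (2) pairwise disjoint, (3) union = U
Parts: {1, 2, 5}, {3, 4}, {6, 8}, {7, 9}
Union of parts: {1, 2, 3, 4, 5, 6, 7, 8, 9}
U = {1, 2, 3, 4, 5, 6, 7, 8, 9}
All non-empty? True
Pairwise disjoint? True
Covers U? True

Yes, valid partition


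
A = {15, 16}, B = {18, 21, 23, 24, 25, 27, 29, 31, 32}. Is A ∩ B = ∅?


Disjoint means A ∩ B = ∅.
A ∩ B = ∅
A ∩ B = ∅, so A and B are disjoint.

Yes, A and B are disjoint


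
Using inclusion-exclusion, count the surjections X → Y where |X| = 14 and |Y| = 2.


n = |X| = 14, k = |Y| = 2. Surjections via inclusion-exclusion:
S(n,k) = Σ(-1)^i × C(k,i) × (k-i)^n, i=0 to k
i=0: (-1)^0×C(2,0)×2^14 = 16384
i=1: (-1)^1×C(2,1)×1^14 = -2
i=2: (-1)^2×C(2,2)×0^14 = 0
Total = 16382

Number of surjections = 16382


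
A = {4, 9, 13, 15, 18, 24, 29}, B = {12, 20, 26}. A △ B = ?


A △ B = (A \ B) ∪ (B \ A) = elements in exactly one of A or B
A \ B = {4, 9, 13, 15, 18, 24, 29}
B \ A = {12, 20, 26}
A △ B = {4, 9, 12, 13, 15, 18, 20, 24, 26, 29}

A △ B = {4, 9, 12, 13, 15, 18, 20, 24, 26, 29}


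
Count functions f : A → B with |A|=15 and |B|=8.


Each of |A| = 15 inputs maps to any of |B| = 8 outputs.
# functions = |B|^|A| = 8^15
= 35184372088832

Number of functions = 35184372088832


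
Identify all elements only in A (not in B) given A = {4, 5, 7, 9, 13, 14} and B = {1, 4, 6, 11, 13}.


A = {4, 5, 7, 9, 13, 14}
B = {1, 4, 6, 11, 13}
Region: only in A (not in B)
Elements: {5, 7, 9, 14}

Elements only in A (not in B): {5, 7, 9, 14}


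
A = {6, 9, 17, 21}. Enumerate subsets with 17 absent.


A subset of A that omits 17 is a subset of A \ {17}, so there are 2^(n-1) = 2^3 = 8 of them.
Subsets excluding 17: ∅, {6}, {9}, {21}, {6, 9}, {6, 21}, {9, 21}, {6, 9, 21}

Subsets excluding 17 (8 total): ∅, {6}, {9}, {21}, {6, 9}, {6, 21}, {9, 21}, {6, 9, 21}


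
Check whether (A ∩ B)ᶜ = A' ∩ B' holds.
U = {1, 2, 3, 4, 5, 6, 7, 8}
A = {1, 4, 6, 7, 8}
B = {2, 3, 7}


LHS: A ∩ B = {7}
(A ∩ B)' = U \ (A ∩ B) = {1, 2, 3, 4, 5, 6, 8}
A' = {2, 3, 5}, B' = {1, 4, 5, 6, 8}
Claimed RHS: A' ∩ B' = {5}
Identity is INVALID: LHS = {1, 2, 3, 4, 5, 6, 8} but the RHS claimed here equals {5}. The correct form is (A ∩ B)' = A' ∪ B'.

Identity is invalid: (A ∩ B)' = {1, 2, 3, 4, 5, 6, 8} but A' ∩ B' = {5}. The correct De Morgan law is (A ∩ B)' = A' ∪ B'.


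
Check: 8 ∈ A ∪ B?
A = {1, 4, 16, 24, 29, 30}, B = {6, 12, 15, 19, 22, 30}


A = {1, 4, 16, 24, 29, 30}, B = {6, 12, 15, 19, 22, 30}
A ∪ B = all elements in A or B
A ∪ B = {1, 4, 6, 12, 15, 16, 19, 22, 24, 29, 30}
Checking if 8 ∈ A ∪ B
8 is not in A ∪ B → False

8 ∉ A ∪ B


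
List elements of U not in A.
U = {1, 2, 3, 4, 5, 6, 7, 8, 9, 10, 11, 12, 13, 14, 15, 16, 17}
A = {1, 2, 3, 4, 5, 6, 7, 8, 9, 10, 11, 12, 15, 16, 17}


Aᶜ = U \ A = elements in U but not in A
U = {1, 2, 3, 4, 5, 6, 7, 8, 9, 10, 11, 12, 13, 14, 15, 16, 17}
A = {1, 2, 3, 4, 5, 6, 7, 8, 9, 10, 11, 12, 15, 16, 17}
Aᶜ = {13, 14}

Aᶜ = {13, 14}


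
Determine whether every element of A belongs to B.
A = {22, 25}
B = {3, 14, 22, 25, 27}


A ⊆ B means every element of A is in B.
All elements of A are in B.
So A ⊆ B.

Yes, A ⊆ B


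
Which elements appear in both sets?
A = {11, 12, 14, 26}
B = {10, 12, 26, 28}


A ∩ B = elements in both A and B
A = {11, 12, 14, 26}
B = {10, 12, 26, 28}
A ∩ B = {12, 26}

A ∩ B = {12, 26}


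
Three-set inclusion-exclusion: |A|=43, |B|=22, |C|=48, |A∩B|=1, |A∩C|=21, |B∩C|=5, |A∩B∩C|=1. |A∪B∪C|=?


|A∪B∪C| = |A|+|B|+|C| - |A∩B|-|A∩C|-|B∩C| + |A∩B∩C|
= 43+22+48 - 1-21-5 + 1
= 113 - 27 + 1
= 87

|A ∪ B ∪ C| = 87


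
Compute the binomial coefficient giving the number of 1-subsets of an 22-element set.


C(n,k) = n! / (k!(n-k)!)
C(22,1) = 22! / (1!21!)
= 22

C(22,1) = 22


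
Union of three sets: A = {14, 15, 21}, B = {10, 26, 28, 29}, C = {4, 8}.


A ∪ B = {10, 14, 15, 21, 26, 28, 29}
(A ∪ B) ∪ C = {4, 8, 10, 14, 15, 21, 26, 28, 29}

A ∪ B ∪ C = {4, 8, 10, 14, 15, 21, 26, 28, 29}


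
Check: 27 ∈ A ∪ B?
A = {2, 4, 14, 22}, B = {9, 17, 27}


A = {2, 4, 14, 22}, B = {9, 17, 27}
A ∪ B = all elements in A or B
A ∪ B = {2, 4, 9, 14, 17, 22, 27}
Checking if 27 ∈ A ∪ B
27 is in A ∪ B → True

27 ∈ A ∪ B


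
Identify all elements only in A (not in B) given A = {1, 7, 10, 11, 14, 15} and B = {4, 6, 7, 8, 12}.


A = {1, 7, 10, 11, 14, 15}
B = {4, 6, 7, 8, 12}
Region: only in A (not in B)
Elements: {1, 10, 11, 14, 15}

Elements only in A (not in B): {1, 10, 11, 14, 15}


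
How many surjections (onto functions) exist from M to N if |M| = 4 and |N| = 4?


n = |M| = 4, k = |N| = 4. Surjections via inclusion-exclusion:
S(n,k) = Σ(-1)^i × C(k,i) × (k-i)^n, i=0 to k
i=0: (-1)^0×C(4,0)×4^4 = 256
i=1: (-1)^1×C(4,1)×3^4 = -324
i=2: (-1)^2×C(4,2)×2^4 = 96
i=3: (-1)^3×C(4,3)×1^4 = -4
i=4: (-1)^4×C(4,4)×0^4 = 0
Total = 24

Number of surjections = 24


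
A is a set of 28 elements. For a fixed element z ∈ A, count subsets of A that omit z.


Subsets of A avoiding z are subsets of A \ {z}, which has 27 elements.
Count = 2^(n-1) = 2^27
= 134217728

Number of subsets avoiding z = 134217728


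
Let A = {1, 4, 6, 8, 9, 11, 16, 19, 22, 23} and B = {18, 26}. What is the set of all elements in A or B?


A ∪ B = all elements in A or B (or both)
A = {1, 4, 6, 8, 9, 11, 16, 19, 22, 23}
B = {18, 26}
A ∪ B = {1, 4, 6, 8, 9, 11, 16, 18, 19, 22, 23, 26}

A ∪ B = {1, 4, 6, 8, 9, 11, 16, 18, 19, 22, 23, 26}


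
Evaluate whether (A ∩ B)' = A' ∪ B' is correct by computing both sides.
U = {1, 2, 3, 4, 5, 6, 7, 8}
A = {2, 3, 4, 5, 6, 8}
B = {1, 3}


LHS: A ∩ B = {3}
(A ∩ B)' = U \ (A ∩ B) = {1, 2, 4, 5, 6, 7, 8}
A' = {1, 7}, B' = {2, 4, 5, 6, 7, 8}
Claimed RHS: A' ∪ B' = {1, 2, 4, 5, 6, 7, 8}
Identity is VALID: LHS = RHS = {1, 2, 4, 5, 6, 7, 8} ✓

Identity is valid. (A ∩ B)' = A' ∪ B' = {1, 2, 4, 5, 6, 7, 8}


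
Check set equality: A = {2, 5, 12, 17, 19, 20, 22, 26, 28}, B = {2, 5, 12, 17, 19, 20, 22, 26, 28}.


Two sets are equal iff they have exactly the same elements.
A = {2, 5, 12, 17, 19, 20, 22, 26, 28}
B = {2, 5, 12, 17, 19, 20, 22, 26, 28}
Same elements → A = B

Yes, A = B


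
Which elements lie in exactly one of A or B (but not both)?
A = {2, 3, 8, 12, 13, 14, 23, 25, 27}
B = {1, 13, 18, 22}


A △ B = (A \ B) ∪ (B \ A) = elements in exactly one of A or B
A \ B = {2, 3, 8, 12, 14, 23, 25, 27}
B \ A = {1, 18, 22}
A △ B = {1, 2, 3, 8, 12, 14, 18, 22, 23, 25, 27}

A △ B = {1, 2, 3, 8, 12, 14, 18, 22, 23, 25, 27}


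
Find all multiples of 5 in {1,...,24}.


Checking each candidate:
Condition: multiples of 5 in {1,...,24}
Result = {5, 10, 15, 20}

{5, 10, 15, 20}


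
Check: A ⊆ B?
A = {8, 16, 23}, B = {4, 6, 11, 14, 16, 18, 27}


A ⊆ B means every element of A is in B.
Elements in A not in B: {8, 23}
So A ⊄ B.

No, A ⊄ B


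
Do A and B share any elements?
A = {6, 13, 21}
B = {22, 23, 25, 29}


Disjoint means A ∩ B = ∅.
A ∩ B = ∅
A ∩ B = ∅, so A and B are disjoint.

No — A and B share no elements (A ∩ B = ∅), so they are disjoint


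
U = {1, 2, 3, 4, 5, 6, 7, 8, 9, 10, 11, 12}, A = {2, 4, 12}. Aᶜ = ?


Aᶜ = U \ A = elements in U but not in A
U = {1, 2, 3, 4, 5, 6, 7, 8, 9, 10, 11, 12}
A = {2, 4, 12}
Aᶜ = {1, 3, 5, 6, 7, 8, 9, 10, 11}

Aᶜ = {1, 3, 5, 6, 7, 8, 9, 10, 11}


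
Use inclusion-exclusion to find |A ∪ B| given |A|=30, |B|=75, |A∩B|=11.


|A ∪ B| = |A| + |B| - |A ∩ B|
= 30 + 75 - 11
= 94

|A ∪ B| = 94


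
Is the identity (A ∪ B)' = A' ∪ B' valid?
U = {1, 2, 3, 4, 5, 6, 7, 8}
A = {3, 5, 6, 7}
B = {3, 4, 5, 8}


LHS: A ∪ B = {3, 4, 5, 6, 7, 8}
(A ∪ B)' = U \ (A ∪ B) = {1, 2}
A' = {1, 2, 4, 8}, B' = {1, 2, 6, 7}
Claimed RHS: A' ∪ B' = {1, 2, 4, 6, 7, 8}
Identity is INVALID: LHS = {1, 2} but the RHS claimed here equals {1, 2, 4, 6, 7, 8}. The correct form is (A ∪ B)' = A' ∩ B'.

Identity is invalid: (A ∪ B)' = {1, 2} but A' ∪ B' = {1, 2, 4, 6, 7, 8}. The correct De Morgan law is (A ∪ B)' = A' ∩ B'.


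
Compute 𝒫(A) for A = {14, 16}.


|A| = 2, so |P(A)| = 2^2 = 4
Enumerate subsets by cardinality (0 to 2):
∅, {14}, {16}, {14, 16}

P(A) has 4 subsets: ∅, {14}, {16}, {14, 16}


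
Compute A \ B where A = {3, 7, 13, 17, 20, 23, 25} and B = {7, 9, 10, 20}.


A \ B = elements in A but not in B
A = {3, 7, 13, 17, 20, 23, 25}
B = {7, 9, 10, 20}
Remove from A any elements in B
A \ B = {3, 13, 17, 23, 25}

A \ B = {3, 13, 17, 23, 25}


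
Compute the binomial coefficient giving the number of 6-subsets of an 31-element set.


C(n,k) = n! / (k!(n-k)!)
C(31,6) = 31! / (6!25!)
= 736281

C(31,6) = 736281


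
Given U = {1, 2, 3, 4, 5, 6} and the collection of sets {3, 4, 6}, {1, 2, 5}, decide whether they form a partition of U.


A partition requires: (1) non-empty parts, (2) pairwise disjoint, (3) union = U
Parts: {3, 4, 6}, {1, 2, 5}
Union of parts: {1, 2, 3, 4, 5, 6}
U = {1, 2, 3, 4, 5, 6}
All non-empty? True
Pairwise disjoint? True
Covers U? True

Yes, valid partition


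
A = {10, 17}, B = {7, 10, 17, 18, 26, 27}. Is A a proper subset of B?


A ⊂ B requires: A ⊆ B AND A ≠ B.
A ⊆ B? Yes
A = B? No
A ⊂ B: Yes (A is a proper subset of B)

Yes, A ⊂ B


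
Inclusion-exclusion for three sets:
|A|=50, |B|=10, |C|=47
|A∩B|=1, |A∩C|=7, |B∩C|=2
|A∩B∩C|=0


|A∪B∪C| = |A|+|B|+|C| - |A∩B|-|A∩C|-|B∩C| + |A∩B∩C|
= 50+10+47 - 1-7-2 + 0
= 107 - 10 + 0
= 97

|A ∪ B ∪ C| = 97


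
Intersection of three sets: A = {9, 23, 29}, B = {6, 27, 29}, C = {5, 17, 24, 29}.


A ∩ B = {29}
(A ∩ B) ∩ C = {29}

A ∩ B ∩ C = {29}


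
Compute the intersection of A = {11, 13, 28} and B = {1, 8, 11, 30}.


A ∩ B = elements in both A and B
A = {11, 13, 28}
B = {1, 8, 11, 30}
A ∩ B = {11}

A ∩ B = {11}


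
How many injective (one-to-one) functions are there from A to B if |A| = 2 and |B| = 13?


An injection sends each of |A| = 2 inputs to a distinct output in B.
# injections = |B|·(|B|-1)·…·(|B|-|A|+1) = 13! / (13 - 2)!
= 13 × 12
= 156

Number of injections = 156


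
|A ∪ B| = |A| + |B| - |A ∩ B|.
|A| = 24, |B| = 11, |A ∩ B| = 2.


|A ∪ B| = |A| + |B| - |A ∩ B|
= 24 + 11 - 2
= 33

|A ∪ B| = 33


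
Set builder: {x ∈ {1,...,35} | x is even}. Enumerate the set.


Checking each candidate:
Condition: even numbers in {1,...,35}
Result = {2, 4, 6, 8, 10, 12, 14, 16, 18, 20, 22, 24, 26, 28, 30, 32, 34}

{2, 4, 6, 8, 10, 12, 14, 16, 18, 20, 22, 24, 26, 28, 30, 32, 34}


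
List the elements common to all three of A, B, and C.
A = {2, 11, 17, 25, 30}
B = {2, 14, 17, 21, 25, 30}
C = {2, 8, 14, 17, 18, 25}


A ∩ B = {2, 17, 25, 30}
(A ∩ B) ∩ C = {2, 17, 25}

A ∩ B ∩ C = {2, 17, 25}


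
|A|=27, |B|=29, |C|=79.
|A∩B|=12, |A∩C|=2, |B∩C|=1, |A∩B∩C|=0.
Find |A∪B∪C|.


|A∪B∪C| = |A|+|B|+|C| - |A∩B|-|A∩C|-|B∩C| + |A∩B∩C|
= 27+29+79 - 12-2-1 + 0
= 135 - 15 + 0
= 120

|A ∪ B ∪ C| = 120


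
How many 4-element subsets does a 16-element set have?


C(n,k) = n! / (k!(n-k)!)
C(16,4) = 16! / (4!12!)
= 1820

C(16,4) = 1820


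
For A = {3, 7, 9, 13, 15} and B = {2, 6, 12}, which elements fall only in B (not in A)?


A = {3, 7, 9, 13, 15}
B = {2, 6, 12}
Region: only in B (not in A)
Elements: {2, 6, 12}

Elements only in B (not in A): {2, 6, 12}


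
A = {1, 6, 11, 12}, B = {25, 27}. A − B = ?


A \ B = elements in A but not in B
A = {1, 6, 11, 12}
B = {25, 27}
Remove from A any elements in B
A \ B = {1, 6, 11, 12}

A \ B = {1, 6, 11, 12}


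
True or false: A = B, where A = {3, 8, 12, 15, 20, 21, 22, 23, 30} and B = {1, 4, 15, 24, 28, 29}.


Two sets are equal iff they have exactly the same elements.
A = {3, 8, 12, 15, 20, 21, 22, 23, 30}
B = {1, 4, 15, 24, 28, 29}
Differences: {1, 3, 4, 8, 12, 20, 21, 22, 23, 24, 28, 29, 30}
A ≠ B

No, A ≠ B


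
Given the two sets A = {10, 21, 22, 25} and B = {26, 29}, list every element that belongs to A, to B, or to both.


A ∪ B = all elements in A or B (or both)
A = {10, 21, 22, 25}
B = {26, 29}
A ∪ B = {10, 21, 22, 25, 26, 29}

A ∪ B = {10, 21, 22, 25, 26, 29}


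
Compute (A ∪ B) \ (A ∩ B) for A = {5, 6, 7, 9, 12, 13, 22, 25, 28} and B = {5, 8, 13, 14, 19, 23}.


A △ B = (A \ B) ∪ (B \ A) = elements in exactly one of A or B
A \ B = {6, 7, 9, 12, 22, 25, 28}
B \ A = {8, 14, 19, 23}
A △ B = {6, 7, 8, 9, 12, 14, 19, 22, 23, 25, 28}

A △ B = {6, 7, 8, 9, 12, 14, 19, 22, 23, 25, 28}


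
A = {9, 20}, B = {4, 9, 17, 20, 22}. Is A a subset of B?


A ⊆ B means every element of A is in B.
All elements of A are in B.
So A ⊆ B.

Yes, A ⊆ B


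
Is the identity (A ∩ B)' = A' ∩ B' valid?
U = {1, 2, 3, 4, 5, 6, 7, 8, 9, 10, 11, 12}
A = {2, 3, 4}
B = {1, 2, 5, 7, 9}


LHS: A ∩ B = {2}
(A ∩ B)' = U \ (A ∩ B) = {1, 3, 4, 5, 6, 7, 8, 9, 10, 11, 12}
A' = {1, 5, 6, 7, 8, 9, 10, 11, 12}, B' = {3, 4, 6, 8, 10, 11, 12}
Claimed RHS: A' ∩ B' = {6, 8, 10, 11, 12}
Identity is INVALID: LHS = {1, 3, 4, 5, 6, 7, 8, 9, 10, 11, 12} but the RHS claimed here equals {6, 8, 10, 11, 12}. The correct form is (A ∩ B)' = A' ∪ B'.

Identity is invalid: (A ∩ B)' = {1, 3, 4, 5, 6, 7, 8, 9, 10, 11, 12} but A' ∩ B' = {6, 8, 10, 11, 12}. The correct De Morgan law is (A ∩ B)' = A' ∪ B'.


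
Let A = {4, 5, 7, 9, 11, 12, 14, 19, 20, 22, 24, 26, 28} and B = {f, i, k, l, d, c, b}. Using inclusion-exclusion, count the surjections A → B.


n = |A| = 13, k = |B| = 7. Surjections via inclusion-exclusion:
S(n,k) = Σ(-1)^i × C(k,i) × (k-i)^n, i=0 to k
i=0: (-1)^0×C(7,0)×7^13 = 96889010407
i=1: (-1)^1×C(7,1)×6^13 = -91424858112
i=2: (-1)^2×C(7,2)×5^13 = 25634765625
i=3: (-1)^3×C(7,3)×4^13 = -2348810240
i=4: (-1)^4×C(7,4)×3^13 = 55801305
i=5: (-1)^5×C(7,5)×2^13 = -172032
i=6: (-1)^6×C(7,6)×1^13 = 7
i=7: (-1)^7×C(7,7)×0^13 = 0
Total = 28805736960

Number of surjections = 28805736960


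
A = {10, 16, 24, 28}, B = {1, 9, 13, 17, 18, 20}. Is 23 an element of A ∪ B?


A = {10, 16, 24, 28}, B = {1, 9, 13, 17, 18, 20}
A ∪ B = all elements in A or B
A ∪ B = {1, 9, 10, 13, 16, 17, 18, 20, 24, 28}
Checking if 23 ∈ A ∪ B
23 is not in A ∪ B → False

23 ∉ A ∪ B


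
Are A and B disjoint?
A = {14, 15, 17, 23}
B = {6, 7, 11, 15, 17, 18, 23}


Disjoint means A ∩ B = ∅.
A ∩ B = {15, 17, 23}
A ∩ B ≠ ∅, so A and B are NOT disjoint.

No, A and B are not disjoint (A ∩ B = {15, 17, 23})


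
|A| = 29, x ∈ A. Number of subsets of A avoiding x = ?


Subsets of A avoiding x are subsets of A \ {x}, which has 28 elements.
Count = 2^(n-1) = 2^28
= 268435456

Number of subsets avoiding x = 268435456


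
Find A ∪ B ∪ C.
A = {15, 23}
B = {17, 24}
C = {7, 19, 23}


A ∪ B = {15, 17, 23, 24}
(A ∪ B) ∪ C = {7, 15, 17, 19, 23, 24}

A ∪ B ∪ C = {7, 15, 17, 19, 23, 24}


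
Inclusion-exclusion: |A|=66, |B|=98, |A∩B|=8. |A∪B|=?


|A ∪ B| = |A| + |B| - |A ∩ B|
= 66 + 98 - 8
= 156

|A ∪ B| = 156


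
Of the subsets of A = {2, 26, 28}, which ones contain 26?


A subset of A contains 26 iff the remaining 2 elements form any subset of A \ {26}.
Count: 2^(n-1) = 2^2 = 4
Subsets containing 26: {26}, {2, 26}, {26, 28}, {2, 26, 28}

Subsets containing 26 (4 total): {26}, {2, 26}, {26, 28}, {2, 26, 28}


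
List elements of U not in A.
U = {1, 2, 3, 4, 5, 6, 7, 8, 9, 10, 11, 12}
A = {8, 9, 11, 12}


Aᶜ = U \ A = elements in U but not in A
U = {1, 2, 3, 4, 5, 6, 7, 8, 9, 10, 11, 12}
A = {8, 9, 11, 12}
Aᶜ = {1, 2, 3, 4, 5, 6, 7, 10}

Aᶜ = {1, 2, 3, 4, 5, 6, 7, 10}


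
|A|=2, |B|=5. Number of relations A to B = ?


A relation from A to B is any subset of A × B.
|A × B| = 2 × 5 = 10
# relations = 2^|A × B| = 2^10 = 1024

Number of relations = 1024


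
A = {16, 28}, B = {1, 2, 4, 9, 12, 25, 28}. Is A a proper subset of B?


A ⊂ B requires: A ⊆ B AND A ≠ B.
A ⊆ B? No
A ⊄ B, so A is not a proper subset.

No, A is not a proper subset of B


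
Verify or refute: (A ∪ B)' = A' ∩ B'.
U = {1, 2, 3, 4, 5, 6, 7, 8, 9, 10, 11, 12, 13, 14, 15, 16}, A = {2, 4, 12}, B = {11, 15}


LHS: A ∪ B = {2, 4, 11, 12, 15}
(A ∪ B)' = U \ (A ∪ B) = {1, 3, 5, 6, 7, 8, 9, 10, 13, 14, 16}
A' = {1, 3, 5, 6, 7, 8, 9, 10, 11, 13, 14, 15, 16}, B' = {1, 2, 3, 4, 5, 6, 7, 8, 9, 10, 12, 13, 14, 16}
Claimed RHS: A' ∩ B' = {1, 3, 5, 6, 7, 8, 9, 10, 13, 14, 16}
Identity is VALID: LHS = RHS = {1, 3, 5, 6, 7, 8, 9, 10, 13, 14, 16} ✓

Identity is valid. (A ∪ B)' = A' ∩ B' = {1, 3, 5, 6, 7, 8, 9, 10, 13, 14, 16}


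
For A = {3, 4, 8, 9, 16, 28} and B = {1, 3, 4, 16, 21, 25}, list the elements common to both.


A ∩ B = elements in both A and B
A = {3, 4, 8, 9, 16, 28}
B = {1, 3, 4, 16, 21, 25}
A ∩ B = {3, 4, 16}

A ∩ B = {3, 4, 16}


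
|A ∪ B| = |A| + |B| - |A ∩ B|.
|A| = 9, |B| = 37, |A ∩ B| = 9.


|A ∪ B| = |A| + |B| - |A ∩ B|
= 9 + 37 - 9
= 37

|A ∪ B| = 37


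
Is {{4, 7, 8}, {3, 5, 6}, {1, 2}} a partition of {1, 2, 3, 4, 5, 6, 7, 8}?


A partition requires: (1) non-empty parts, (2) pairwise disjoint, (3) union = U
Parts: {4, 7, 8}, {3, 5, 6}, {1, 2}
Union of parts: {1, 2, 3, 4, 5, 6, 7, 8}
U = {1, 2, 3, 4, 5, 6, 7, 8}
All non-empty? True
Pairwise disjoint? True
Covers U? True

Yes, valid partition


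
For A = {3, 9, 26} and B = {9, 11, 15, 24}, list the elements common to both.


A ∩ B = elements in both A and B
A = {3, 9, 26}
B = {9, 11, 15, 24}
A ∩ B = {9}

A ∩ B = {9}


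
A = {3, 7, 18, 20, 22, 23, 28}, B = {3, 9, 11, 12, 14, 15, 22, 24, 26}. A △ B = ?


A △ B = (A \ B) ∪ (B \ A) = elements in exactly one of A or B
A \ B = {7, 18, 20, 23, 28}
B \ A = {9, 11, 12, 14, 15, 24, 26}
A △ B = {7, 9, 11, 12, 14, 15, 18, 20, 23, 24, 26, 28}

A △ B = {7, 9, 11, 12, 14, 15, 18, 20, 23, 24, 26, 28}


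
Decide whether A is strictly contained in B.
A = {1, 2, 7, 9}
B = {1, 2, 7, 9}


A ⊂ B requires: A ⊆ B AND A ≠ B.
A ⊆ B? Yes
A = B? Yes
A = B, so A is not a PROPER subset.

No, A is not a proper subset of B


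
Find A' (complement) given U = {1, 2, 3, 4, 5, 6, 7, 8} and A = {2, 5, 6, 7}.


Aᶜ = U \ A = elements in U but not in A
U = {1, 2, 3, 4, 5, 6, 7, 8}
A = {2, 5, 6, 7}
Aᶜ = {1, 3, 4, 8}

Aᶜ = {1, 3, 4, 8}


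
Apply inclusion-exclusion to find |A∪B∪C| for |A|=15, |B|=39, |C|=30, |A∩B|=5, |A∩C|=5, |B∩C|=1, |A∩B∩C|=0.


|A∪B∪C| = |A|+|B|+|C| - |A∩B|-|A∩C|-|B∩C| + |A∩B∩C|
= 15+39+30 - 5-5-1 + 0
= 84 - 11 + 0
= 73

|A ∪ B ∪ C| = 73


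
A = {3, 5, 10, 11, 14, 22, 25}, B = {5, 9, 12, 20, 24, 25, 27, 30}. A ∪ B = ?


A ∪ B = all elements in A or B (or both)
A = {3, 5, 10, 11, 14, 22, 25}
B = {5, 9, 12, 20, 24, 25, 27, 30}
A ∪ B = {3, 5, 9, 10, 11, 12, 14, 20, 22, 24, 25, 27, 30}

A ∪ B = {3, 5, 9, 10, 11, 12, 14, 20, 22, 24, 25, 27, 30}


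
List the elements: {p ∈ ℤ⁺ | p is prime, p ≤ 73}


Checking each candidate:
Condition: primes ≤ 73
Result = {2, 3, 5, 7, 11, 13, 17, 19, 23, 29, 31, 37, 41, 43, 47, 53, 59, 61, 67, 71, 73}

{2, 3, 5, 7, 11, 13, 17, 19, 23, 29, 31, 37, 41, 43, 47, 53, 59, 61, 67, 71, 73}


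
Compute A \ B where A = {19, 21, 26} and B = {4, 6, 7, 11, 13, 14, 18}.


A \ B = elements in A but not in B
A = {19, 21, 26}
B = {4, 6, 7, 11, 13, 14, 18}
Remove from A any elements in B
A \ B = {19, 21, 26}

A \ B = {19, 21, 26}


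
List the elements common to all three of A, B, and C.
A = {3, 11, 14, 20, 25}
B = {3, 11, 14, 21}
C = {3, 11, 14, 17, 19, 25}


A ∩ B = {3, 11, 14}
(A ∩ B) ∩ C = {3, 11, 14}

A ∩ B ∩ C = {3, 11, 14}


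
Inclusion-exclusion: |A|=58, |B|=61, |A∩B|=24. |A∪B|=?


|A ∪ B| = |A| + |B| - |A ∩ B|
= 58 + 61 - 24
= 95

|A ∪ B| = 95


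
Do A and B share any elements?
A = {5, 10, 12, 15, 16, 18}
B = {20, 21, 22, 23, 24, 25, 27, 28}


Disjoint means A ∩ B = ∅.
A ∩ B = ∅
A ∩ B = ∅, so A and B are disjoint.

No — A and B share no elements (A ∩ B = ∅), so they are disjoint


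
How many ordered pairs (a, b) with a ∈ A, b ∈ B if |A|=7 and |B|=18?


|A × B| = |A| × |B|
= 7 × 18
= 126

|A × B| = 126


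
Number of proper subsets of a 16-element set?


Total subsets = 2^n = 2^16 = 65536
Proper subsets exclude the set itself: 2^n - 1
= 65536 - 1
= 65535

Number of proper subsets = 65535


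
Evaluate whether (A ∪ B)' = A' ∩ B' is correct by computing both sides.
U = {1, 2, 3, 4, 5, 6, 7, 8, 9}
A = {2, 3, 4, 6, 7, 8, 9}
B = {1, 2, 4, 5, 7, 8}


LHS: A ∪ B = {1, 2, 3, 4, 5, 6, 7, 8, 9}
(A ∪ B)' = U \ (A ∪ B) = ∅
A' = {1, 5}, B' = {3, 6, 9}
Claimed RHS: A' ∩ B' = ∅
Identity is VALID: LHS = RHS = ∅ ✓

Identity is valid. (A ∪ B)' = A' ∩ B' = ∅


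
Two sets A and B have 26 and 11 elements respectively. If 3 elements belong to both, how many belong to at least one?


|A ∪ B| = |A| + |B| - |A ∩ B|
= 26 + 11 - 3
= 34

|A ∪ B| = 34


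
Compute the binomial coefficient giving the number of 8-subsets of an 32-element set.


C(n,k) = n! / (k!(n-k)!)
C(32,8) = 32! / (8!24!)
= 10518300

C(32,8) = 10518300


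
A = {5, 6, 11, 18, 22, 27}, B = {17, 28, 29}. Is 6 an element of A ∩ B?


A = {5, 6, 11, 18, 22, 27}, B = {17, 28, 29}
A ∩ B = elements in both A and B
A ∩ B = ∅
Checking if 6 ∈ A ∩ B
6 is not in A ∩ B → False

6 ∉ A ∩ B


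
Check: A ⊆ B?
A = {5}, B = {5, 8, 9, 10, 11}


A ⊆ B means every element of A is in B.
All elements of A are in B.
So A ⊆ B.

Yes, A ⊆ B


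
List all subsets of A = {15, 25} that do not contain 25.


A subset of A that omits 25 is a subset of A \ {25}, so there are 2^(n-1) = 2^1 = 2 of them.
Subsets excluding 25: ∅, {15}

Subsets excluding 25 (2 total): ∅, {15}


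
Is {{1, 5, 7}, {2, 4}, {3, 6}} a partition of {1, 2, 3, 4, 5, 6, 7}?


A partition requires: (1) non-empty parts, (2) pairwise disjoint, (3) union = U
Parts: {1, 5, 7}, {2, 4}, {3, 6}
Union of parts: {1, 2, 3, 4, 5, 6, 7}
U = {1, 2, 3, 4, 5, 6, 7}
All non-empty? True
Pairwise disjoint? True
Covers U? True

Yes, valid partition


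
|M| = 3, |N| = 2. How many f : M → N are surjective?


n = |M| = 3, k = |N| = 2. Surjections via inclusion-exclusion:
S(n,k) = Σ(-1)^i × C(k,i) × (k-i)^n, i=0 to k
i=0: (-1)^0×C(2,0)×2^3 = 8
i=1: (-1)^1×C(2,1)×1^3 = -2
i=2: (-1)^2×C(2,2)×0^3 = 0
Total = 6

Number of surjections = 6


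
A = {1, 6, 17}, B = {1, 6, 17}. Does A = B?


Two sets are equal iff they have exactly the same elements.
A = {1, 6, 17}
B = {1, 6, 17}
Same elements → A = B

Yes, A = B


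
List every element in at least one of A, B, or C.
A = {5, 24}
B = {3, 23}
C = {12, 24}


A ∪ B = {3, 5, 23, 24}
(A ∪ B) ∪ C = {3, 5, 12, 23, 24}

A ∪ B ∪ C = {3, 5, 12, 23, 24}


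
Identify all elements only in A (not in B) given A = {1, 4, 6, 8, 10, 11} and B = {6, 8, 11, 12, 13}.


A = {1, 4, 6, 8, 10, 11}
B = {6, 8, 11, 12, 13}
Region: only in A (not in B)
Elements: {1, 4, 10}

Elements only in A (not in B): {1, 4, 10}


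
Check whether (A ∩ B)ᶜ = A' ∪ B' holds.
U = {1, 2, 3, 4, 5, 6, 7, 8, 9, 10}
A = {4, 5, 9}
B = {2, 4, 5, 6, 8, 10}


LHS: A ∩ B = {4, 5}
(A ∩ B)' = U \ (A ∩ B) = {1, 2, 3, 6, 7, 8, 9, 10}
A' = {1, 2, 3, 6, 7, 8, 10}, B' = {1, 3, 7, 9}
Claimed RHS: A' ∪ B' = {1, 2, 3, 6, 7, 8, 9, 10}
Identity is VALID: LHS = RHS = {1, 2, 3, 6, 7, 8, 9, 10} ✓

Identity is valid. (A ∩ B)' = A' ∪ B' = {1, 2, 3, 6, 7, 8, 9, 10}


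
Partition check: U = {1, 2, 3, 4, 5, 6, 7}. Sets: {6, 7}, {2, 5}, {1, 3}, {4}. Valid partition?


A partition requires: (1) non-empty parts, (2) pairwise disjoint, (3) union = U
Parts: {6, 7}, {2, 5}, {1, 3}, {4}
Union of parts: {1, 2, 3, 4, 5, 6, 7}
U = {1, 2, 3, 4, 5, 6, 7}
All non-empty? True
Pairwise disjoint? True
Covers U? True

Yes, valid partition


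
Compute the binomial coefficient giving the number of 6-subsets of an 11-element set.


C(n,k) = n! / (k!(n-k)!)
C(11,6) = 11! / (6!5!)
= 462

C(11,6) = 462


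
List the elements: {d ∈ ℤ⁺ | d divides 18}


Checking each candidate:
Condition: positive divisors of 18
Result = {1, 2, 3, 6, 9, 18}

{1, 2, 3, 6, 9, 18}


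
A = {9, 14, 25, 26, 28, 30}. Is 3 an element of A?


A = {9, 14, 25, 26, 28, 30}
Checking if 3 is in A
3 is not in A → False

3 ∉ A


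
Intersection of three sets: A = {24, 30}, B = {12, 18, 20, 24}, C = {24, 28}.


A ∩ B = {24}
(A ∩ B) ∩ C = {24}

A ∩ B ∩ C = {24}


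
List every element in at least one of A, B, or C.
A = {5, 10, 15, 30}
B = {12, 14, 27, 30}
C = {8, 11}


A ∪ B = {5, 10, 12, 14, 15, 27, 30}
(A ∪ B) ∪ C = {5, 8, 10, 11, 12, 14, 15, 27, 30}

A ∪ B ∪ C = {5, 8, 10, 11, 12, 14, 15, 27, 30}


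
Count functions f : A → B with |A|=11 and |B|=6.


Each of |A| = 11 inputs maps to any of |B| = 6 outputs.
# functions = |B|^|A| = 6^11
= 362797056

Number of functions = 362797056


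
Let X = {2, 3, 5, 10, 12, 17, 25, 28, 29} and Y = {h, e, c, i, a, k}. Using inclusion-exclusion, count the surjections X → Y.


n = |X| = 9, k = |Y| = 6. Surjections via inclusion-exclusion:
S(n,k) = Σ(-1)^i × C(k,i) × (k-i)^n, i=0 to k
i=0: (-1)^0×C(6,0)×6^9 = 10077696
i=1: (-1)^1×C(6,1)×5^9 = -11718750
i=2: (-1)^2×C(6,2)×4^9 = 3932160
i=3: (-1)^3×C(6,3)×3^9 = -393660
i=4: (-1)^4×C(6,4)×2^9 = 7680
i=5: (-1)^5×C(6,5)×1^9 = -6
i=6: (-1)^6×C(6,6)×0^9 = 0
Total = 1905120

Number of surjections = 1905120


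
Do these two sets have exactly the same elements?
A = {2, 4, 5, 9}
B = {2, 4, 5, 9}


Two sets are equal iff they have exactly the same elements.
A = {2, 4, 5, 9}
B = {2, 4, 5, 9}
Same elements → A = B

Yes, A = B


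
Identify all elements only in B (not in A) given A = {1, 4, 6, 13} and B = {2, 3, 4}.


A = {1, 4, 6, 13}
B = {2, 3, 4}
Region: only in B (not in A)
Elements: {2, 3}

Elements only in B (not in A): {2, 3}


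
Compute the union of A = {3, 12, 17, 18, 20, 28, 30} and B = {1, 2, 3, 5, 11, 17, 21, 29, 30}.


A ∪ B = all elements in A or B (or both)
A = {3, 12, 17, 18, 20, 28, 30}
B = {1, 2, 3, 5, 11, 17, 21, 29, 30}
A ∪ B = {1, 2, 3, 5, 11, 12, 17, 18, 20, 21, 28, 29, 30}

A ∪ B = {1, 2, 3, 5, 11, 12, 17, 18, 20, 21, 28, 29, 30}


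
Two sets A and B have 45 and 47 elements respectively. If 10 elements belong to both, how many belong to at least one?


|A ∪ B| = |A| + |B| - |A ∩ B|
= 45 + 47 - 10
= 82

|A ∪ B| = 82


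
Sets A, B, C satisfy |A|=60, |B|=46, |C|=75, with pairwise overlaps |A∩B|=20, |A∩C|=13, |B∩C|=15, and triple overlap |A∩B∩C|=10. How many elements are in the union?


|A∪B∪C| = |A|+|B|+|C| - |A∩B|-|A∩C|-|B∩C| + |A∩B∩C|
= 60+46+75 - 20-13-15 + 10
= 181 - 48 + 10
= 143

|A ∪ B ∪ C| = 143


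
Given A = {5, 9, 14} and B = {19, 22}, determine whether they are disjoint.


Disjoint means A ∩ B = ∅.
A ∩ B = ∅
A ∩ B = ∅, so A and B are disjoint.

Yes, A and B are disjoint


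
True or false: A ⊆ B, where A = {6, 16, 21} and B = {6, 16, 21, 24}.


A ⊆ B means every element of A is in B.
All elements of A are in B.
So A ⊆ B.

Yes, A ⊆ B


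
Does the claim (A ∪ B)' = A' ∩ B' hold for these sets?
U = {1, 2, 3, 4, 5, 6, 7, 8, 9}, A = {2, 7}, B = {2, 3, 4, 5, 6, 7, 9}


LHS: A ∪ B = {2, 3, 4, 5, 6, 7, 9}
(A ∪ B)' = U \ (A ∪ B) = {1, 8}
A' = {1, 3, 4, 5, 6, 8, 9}, B' = {1, 8}
Claimed RHS: A' ∩ B' = {1, 8}
Identity is VALID: LHS = RHS = {1, 8} ✓

Identity is valid. (A ∪ B)' = A' ∩ B' = {1, 8}


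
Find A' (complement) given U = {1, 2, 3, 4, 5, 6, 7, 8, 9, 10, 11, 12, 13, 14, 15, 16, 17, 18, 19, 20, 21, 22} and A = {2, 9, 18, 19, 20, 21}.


Aᶜ = U \ A = elements in U but not in A
U = {1, 2, 3, 4, 5, 6, 7, 8, 9, 10, 11, 12, 13, 14, 15, 16, 17, 18, 19, 20, 21, 22}
A = {2, 9, 18, 19, 20, 21}
Aᶜ = {1, 3, 4, 5, 6, 7, 8, 10, 11, 12, 13, 14, 15, 16, 17, 22}

Aᶜ = {1, 3, 4, 5, 6, 7, 8, 10, 11, 12, 13, 14, 15, 16, 17, 22}


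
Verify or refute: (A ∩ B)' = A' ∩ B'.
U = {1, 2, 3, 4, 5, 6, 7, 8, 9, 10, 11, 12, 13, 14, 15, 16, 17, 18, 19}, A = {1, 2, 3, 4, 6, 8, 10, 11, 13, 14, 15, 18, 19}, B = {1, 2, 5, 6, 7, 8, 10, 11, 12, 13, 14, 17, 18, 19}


LHS: A ∩ B = {1, 2, 6, 8, 10, 11, 13, 14, 18, 19}
(A ∩ B)' = U \ (A ∩ B) = {3, 4, 5, 7, 9, 12, 15, 16, 17}
A' = {5, 7, 9, 12, 16, 17}, B' = {3, 4, 9, 15, 16}
Claimed RHS: A' ∩ B' = {9, 16}
Identity is INVALID: LHS = {3, 4, 5, 7, 9, 12, 15, 16, 17} but the RHS claimed here equals {9, 16}. The correct form is (A ∩ B)' = A' ∪ B'.

Identity is invalid: (A ∩ B)' = {3, 4, 5, 7, 9, 12, 15, 16, 17} but A' ∩ B' = {9, 16}. The correct De Morgan law is (A ∩ B)' = A' ∪ B'.


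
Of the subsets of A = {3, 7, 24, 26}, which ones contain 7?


A subset of A contains 7 iff the remaining 3 elements form any subset of A \ {7}.
Count: 2^(n-1) = 2^3 = 8
Subsets containing 7: {7}, {3, 7}, {7, 24}, {7, 26}, {3, 7, 24}, {3, 7, 26}, {7, 24, 26}, {3, 7, 24, 26}

Subsets containing 7 (8 total): {7}, {3, 7}, {7, 24}, {7, 26}, {3, 7, 24}, {3, 7, 26}, {7, 24, 26}, {3, 7, 24, 26}


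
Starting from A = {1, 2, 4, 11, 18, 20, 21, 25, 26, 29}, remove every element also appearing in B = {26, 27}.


A \ B = elements in A but not in B
A = {1, 2, 4, 11, 18, 20, 21, 25, 26, 29}
B = {26, 27}
Remove from A any elements in B
A \ B = {1, 2, 4, 11, 18, 20, 21, 25, 29}

A \ B = {1, 2, 4, 11, 18, 20, 21, 25, 29}


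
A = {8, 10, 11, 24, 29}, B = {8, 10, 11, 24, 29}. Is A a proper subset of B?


A ⊂ B requires: A ⊆ B AND A ≠ B.
A ⊆ B? Yes
A = B? Yes
A = B, so A is not a PROPER subset.

No, A is not a proper subset of B


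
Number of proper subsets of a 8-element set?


Total subsets = 2^n = 2^8 = 256
Proper subsets exclude the set itself: 2^n - 1
= 256 - 1
= 255

Number of proper subsets = 255


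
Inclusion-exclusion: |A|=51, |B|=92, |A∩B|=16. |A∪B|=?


|A ∪ B| = |A| + |B| - |A ∩ B|
= 51 + 92 - 16
= 127

|A ∪ B| = 127


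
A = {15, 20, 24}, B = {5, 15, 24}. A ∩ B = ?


A ∩ B = elements in both A and B
A = {15, 20, 24}
B = {5, 15, 24}
A ∩ B = {15, 24}

A ∩ B = {15, 24}


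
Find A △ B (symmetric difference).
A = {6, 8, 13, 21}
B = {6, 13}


A △ B = (A \ B) ∪ (B \ A) = elements in exactly one of A or B
A \ B = {8, 21}
B \ A = ∅
A △ B = {8, 21}

A △ B = {8, 21}


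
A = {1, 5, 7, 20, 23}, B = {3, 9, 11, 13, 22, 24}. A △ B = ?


A △ B = (A \ B) ∪ (B \ A) = elements in exactly one of A or B
A \ B = {1, 5, 7, 20, 23}
B \ A = {3, 9, 11, 13, 22, 24}
A △ B = {1, 3, 5, 7, 9, 11, 13, 20, 22, 23, 24}

A △ B = {1, 3, 5, 7, 9, 11, 13, 20, 22, 23, 24}


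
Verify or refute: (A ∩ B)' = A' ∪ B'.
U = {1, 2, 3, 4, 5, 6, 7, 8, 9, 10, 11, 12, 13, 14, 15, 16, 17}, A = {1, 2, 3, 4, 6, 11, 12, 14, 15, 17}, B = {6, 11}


LHS: A ∩ B = {6, 11}
(A ∩ B)' = U \ (A ∩ B) = {1, 2, 3, 4, 5, 7, 8, 9, 10, 12, 13, 14, 15, 16, 17}
A' = {5, 7, 8, 9, 10, 13, 16}, B' = {1, 2, 3, 4, 5, 7, 8, 9, 10, 12, 13, 14, 15, 16, 17}
Claimed RHS: A' ∪ B' = {1, 2, 3, 4, 5, 7, 8, 9, 10, 12, 13, 14, 15, 16, 17}
Identity is VALID: LHS = RHS = {1, 2, 3, 4, 5, 7, 8, 9, 10, 12, 13, 14, 15, 16, 17} ✓

Identity is valid. (A ∩ B)' = A' ∪ B' = {1, 2, 3, 4, 5, 7, 8, 9, 10, 12, 13, 14, 15, 16, 17}


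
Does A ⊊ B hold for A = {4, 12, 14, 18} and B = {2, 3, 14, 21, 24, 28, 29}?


A ⊂ B requires: A ⊆ B AND A ≠ B.
A ⊆ B? No
A ⊄ B, so A is not a proper subset.

No, A is not a proper subset of B


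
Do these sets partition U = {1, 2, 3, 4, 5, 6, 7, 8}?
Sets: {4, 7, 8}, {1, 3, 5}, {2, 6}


A partition requires: (1) non-empty parts, (2) pairwise disjoint, (3) union = U
Parts: {4, 7, 8}, {1, 3, 5}, {2, 6}
Union of parts: {1, 2, 3, 4, 5, 6, 7, 8}
U = {1, 2, 3, 4, 5, 6, 7, 8}
All non-empty? True
Pairwise disjoint? True
Covers U? True

Yes, valid partition


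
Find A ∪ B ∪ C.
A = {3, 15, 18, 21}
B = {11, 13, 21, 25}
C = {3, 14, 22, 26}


A ∪ B = {3, 11, 13, 15, 18, 21, 25}
(A ∪ B) ∪ C = {3, 11, 13, 14, 15, 18, 21, 22, 25, 26}

A ∪ B ∪ C = {3, 11, 13, 14, 15, 18, 21, 22, 25, 26}


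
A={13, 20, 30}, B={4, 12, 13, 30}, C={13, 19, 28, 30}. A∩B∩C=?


A ∩ B = {13, 30}
(A ∩ B) ∩ C = {13, 30}

A ∩ B ∩ C = {13, 30}


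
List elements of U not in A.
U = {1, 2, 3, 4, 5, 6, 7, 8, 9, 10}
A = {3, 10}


Aᶜ = U \ A = elements in U but not in A
U = {1, 2, 3, 4, 5, 6, 7, 8, 9, 10}
A = {3, 10}
Aᶜ = {1, 2, 4, 5, 6, 7, 8, 9}

Aᶜ = {1, 2, 4, 5, 6, 7, 8, 9}


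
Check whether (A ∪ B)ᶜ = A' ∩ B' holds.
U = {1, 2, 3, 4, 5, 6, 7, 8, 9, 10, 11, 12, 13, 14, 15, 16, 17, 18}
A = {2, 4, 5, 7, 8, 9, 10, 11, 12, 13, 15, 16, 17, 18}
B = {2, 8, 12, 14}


LHS: A ∪ B = {2, 4, 5, 7, 8, 9, 10, 11, 12, 13, 14, 15, 16, 17, 18}
(A ∪ B)' = U \ (A ∪ B) = {1, 3, 6}
A' = {1, 3, 6, 14}, B' = {1, 3, 4, 5, 6, 7, 9, 10, 11, 13, 15, 16, 17, 18}
Claimed RHS: A' ∩ B' = {1, 3, 6}
Identity is VALID: LHS = RHS = {1, 3, 6} ✓

Identity is valid. (A ∪ B)' = A' ∩ B' = {1, 3, 6}
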